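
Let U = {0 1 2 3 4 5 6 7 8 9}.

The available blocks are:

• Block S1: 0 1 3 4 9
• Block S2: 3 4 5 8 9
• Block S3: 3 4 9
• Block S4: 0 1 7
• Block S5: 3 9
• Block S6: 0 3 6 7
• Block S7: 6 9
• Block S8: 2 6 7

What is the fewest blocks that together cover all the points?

3

S2, S4, and S8 cover everything between them: the union {0, 1, 2, 3, 4, 5, 6, 7, 8, 9} is all of U.
Only S8 contains 2, so S8 is forced; the remaining 7 points need at least 2 more blocks (each remaining block adds at most 5) — so at least 3 blocks are needed, and 3 is optimal.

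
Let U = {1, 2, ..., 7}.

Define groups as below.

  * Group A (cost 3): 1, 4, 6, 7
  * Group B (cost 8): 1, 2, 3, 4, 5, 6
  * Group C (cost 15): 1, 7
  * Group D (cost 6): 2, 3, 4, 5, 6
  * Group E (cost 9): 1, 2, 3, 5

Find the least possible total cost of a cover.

9

A, D together cover every element (A ∪ D = {1, 2, 3, 4, 5, 6, 7}); total cost 3 + 6 = 9.
No covering selection has total cost below 9.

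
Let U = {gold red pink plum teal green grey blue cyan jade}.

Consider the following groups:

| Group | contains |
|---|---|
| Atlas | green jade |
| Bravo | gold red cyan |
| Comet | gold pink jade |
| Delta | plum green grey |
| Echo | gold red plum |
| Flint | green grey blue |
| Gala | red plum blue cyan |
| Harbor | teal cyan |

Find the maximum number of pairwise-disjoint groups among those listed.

Comet, Flint, Harbor are pairwise disjoint (Comet={gold,pink,jade}; Flint={green,grey,blue}; Harbor={teal,cyan}).
Every remaining group overlaps one of these, and no 4 of the listed groups are pairwise disjoint, so 3 is the maximum.

3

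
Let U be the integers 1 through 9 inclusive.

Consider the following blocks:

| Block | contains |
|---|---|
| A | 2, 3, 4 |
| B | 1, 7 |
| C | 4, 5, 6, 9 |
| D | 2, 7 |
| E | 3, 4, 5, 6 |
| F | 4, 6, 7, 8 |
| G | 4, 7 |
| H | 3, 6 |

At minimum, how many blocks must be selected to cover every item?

4

A and B and C and F together: A ∪ B ∪ C ∪ F = {1, 2, 3, 4, 5, 6, 7, 8, 9} — every item is covered.
Only F contains 8, so F is forced; the remaining 5 items need at least 3 more blocks (each remaining block adds at most 2) — so at least 4 blocks are needed, and 4 is optimal.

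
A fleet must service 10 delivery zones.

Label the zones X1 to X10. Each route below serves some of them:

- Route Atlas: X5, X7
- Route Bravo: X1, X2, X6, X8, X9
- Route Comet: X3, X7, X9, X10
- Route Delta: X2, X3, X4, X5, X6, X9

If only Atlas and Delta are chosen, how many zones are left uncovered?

Union of Atlas, Delta = {X2, X3, X4, X5, X6, X7, X9}.
Not covered: X1, X8, X10 — 3 zones.

3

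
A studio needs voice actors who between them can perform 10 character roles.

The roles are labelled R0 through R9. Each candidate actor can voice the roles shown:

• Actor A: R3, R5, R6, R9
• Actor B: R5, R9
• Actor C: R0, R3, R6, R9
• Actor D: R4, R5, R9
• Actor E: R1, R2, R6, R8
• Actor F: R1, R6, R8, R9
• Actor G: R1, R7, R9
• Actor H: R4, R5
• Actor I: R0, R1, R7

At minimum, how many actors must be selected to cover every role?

4

C and D and E and G together: C ∪ D ∪ E ∪ G = {R0, R1, R2, R3, R4, R5, R6, R7, R8, R9} — every role is covered.
No 3 of the 9 actors cover everything (all 84 combinations miss at least one role), so 4 is optimal.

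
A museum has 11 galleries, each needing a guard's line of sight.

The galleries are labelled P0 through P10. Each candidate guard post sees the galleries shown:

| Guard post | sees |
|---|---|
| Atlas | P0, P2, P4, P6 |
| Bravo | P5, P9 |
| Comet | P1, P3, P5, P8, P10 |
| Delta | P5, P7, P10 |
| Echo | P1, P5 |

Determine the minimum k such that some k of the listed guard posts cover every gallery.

Atlas and Bravo and Comet and Delta together: Atlas ∪ Bravo ∪ Comet ∪ Delta = {P0, P1, P2, P3, P4, P5, P6, P7, P8, P9, P10} — every gallery is covered.
Only Bravo contains P9, so Bravo is forced; the remaining 9 galleries need at least 3 more guard posts (each remaining guard post adds at most 4) — so at least 4 guard posts are needed, and 4 is optimal.

4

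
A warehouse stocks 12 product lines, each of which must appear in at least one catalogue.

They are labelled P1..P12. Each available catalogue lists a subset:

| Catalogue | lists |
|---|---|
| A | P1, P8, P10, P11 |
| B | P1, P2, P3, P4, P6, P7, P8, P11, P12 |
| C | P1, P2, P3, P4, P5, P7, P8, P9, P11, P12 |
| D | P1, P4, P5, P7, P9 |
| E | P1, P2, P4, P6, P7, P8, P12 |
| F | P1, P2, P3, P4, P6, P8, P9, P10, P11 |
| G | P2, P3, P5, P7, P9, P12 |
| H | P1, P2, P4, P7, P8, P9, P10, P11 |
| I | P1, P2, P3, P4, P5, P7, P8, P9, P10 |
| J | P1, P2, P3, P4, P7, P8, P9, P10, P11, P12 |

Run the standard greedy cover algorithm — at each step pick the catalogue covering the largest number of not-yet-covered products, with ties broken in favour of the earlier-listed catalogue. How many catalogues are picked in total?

2

Greedy: pick C (covers 10 new) → pick F (covers 2 new). Total picks: 2.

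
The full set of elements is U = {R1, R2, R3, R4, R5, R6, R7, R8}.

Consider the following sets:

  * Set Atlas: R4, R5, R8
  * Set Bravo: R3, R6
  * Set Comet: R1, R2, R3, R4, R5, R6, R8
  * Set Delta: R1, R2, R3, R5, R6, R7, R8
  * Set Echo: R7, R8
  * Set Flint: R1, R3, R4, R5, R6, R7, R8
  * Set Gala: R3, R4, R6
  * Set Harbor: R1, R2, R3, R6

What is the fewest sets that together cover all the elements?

2

Take {Comet, Delta}. Their union is {R1, R2, R3, R4, R5, R6, R7, R8}, which is all 8 elements.
No single set has all 8 elements (the largest, Comet, has 7), so 2 is optimal.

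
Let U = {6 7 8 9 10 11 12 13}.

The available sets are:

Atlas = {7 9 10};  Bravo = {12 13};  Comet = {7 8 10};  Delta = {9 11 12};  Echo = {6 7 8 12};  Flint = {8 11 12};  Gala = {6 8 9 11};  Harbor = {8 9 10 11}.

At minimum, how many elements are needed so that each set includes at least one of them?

3

H = {8, 10, 12} meets every set (each contains at least one member of H), and |H| = 3.
No choice of 2 elements meets every set, so 3 is the minimum.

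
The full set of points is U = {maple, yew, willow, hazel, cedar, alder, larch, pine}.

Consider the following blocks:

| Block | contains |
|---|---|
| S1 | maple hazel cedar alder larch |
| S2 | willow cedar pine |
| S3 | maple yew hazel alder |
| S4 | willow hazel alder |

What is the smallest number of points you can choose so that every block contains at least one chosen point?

2

The 2 points {willow, alder} hit every block.
The blocks S2, S3 are pairwise disjoint, so any hitting set needs a separate point for each — at least 2. Hence 2 is optimal.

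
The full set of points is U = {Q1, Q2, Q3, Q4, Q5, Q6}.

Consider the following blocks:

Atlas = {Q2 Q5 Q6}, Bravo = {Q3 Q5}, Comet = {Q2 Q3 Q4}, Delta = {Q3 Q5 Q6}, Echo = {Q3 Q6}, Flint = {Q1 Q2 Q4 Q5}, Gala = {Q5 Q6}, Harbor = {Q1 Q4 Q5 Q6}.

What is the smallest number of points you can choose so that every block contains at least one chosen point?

Take H = {Q3, Q5}. Each listed block contains at least one of these, so H is a hitting set of size 2.
The blocks Echo, Flint are pairwise disjoint, so any hitting set needs a separate point for each — at least 2. Hence 2 is optimal.

2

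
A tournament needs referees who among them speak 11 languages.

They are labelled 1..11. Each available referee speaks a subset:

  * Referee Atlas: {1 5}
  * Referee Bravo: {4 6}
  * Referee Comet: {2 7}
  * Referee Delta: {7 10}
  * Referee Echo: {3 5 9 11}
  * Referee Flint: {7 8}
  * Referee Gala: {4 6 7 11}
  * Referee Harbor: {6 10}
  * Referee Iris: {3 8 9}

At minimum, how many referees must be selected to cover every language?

5

Take {Atlas, Comet, Delta, Gala, Iris}. Their union is {1, 2, 3, 4, 5, 6, 7, 8, 9, 10, 11}, which is all 11 languages.
No 4 of the 9 referees cover everything (all 126 combinations miss at least one language), so 5 is optimal.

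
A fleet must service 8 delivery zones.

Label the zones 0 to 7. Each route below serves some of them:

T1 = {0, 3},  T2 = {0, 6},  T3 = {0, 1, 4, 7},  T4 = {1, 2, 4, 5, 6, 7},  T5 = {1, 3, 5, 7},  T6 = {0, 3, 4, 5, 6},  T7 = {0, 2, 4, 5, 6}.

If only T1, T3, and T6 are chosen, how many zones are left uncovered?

Union of T1, T3, T6 = {0, 1, 3, 4, 5, 6, 7}.
Not covered: 2 — 1 zone.

1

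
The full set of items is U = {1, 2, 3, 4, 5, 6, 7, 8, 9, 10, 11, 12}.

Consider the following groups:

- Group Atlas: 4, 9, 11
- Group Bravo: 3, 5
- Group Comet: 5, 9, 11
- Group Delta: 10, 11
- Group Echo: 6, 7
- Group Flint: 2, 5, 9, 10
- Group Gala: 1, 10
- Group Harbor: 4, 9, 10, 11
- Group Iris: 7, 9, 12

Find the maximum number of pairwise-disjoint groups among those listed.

Atlas, Bravo, Echo, Gala are pairwise disjoint (Atlas={4,9,11}; Bravo={3,5}; Echo={6,7}; Gala={1,10}).
Every remaining group overlaps one of these, and no 5 of the listed groups are pairwise disjoint, so 4 is the maximum.

4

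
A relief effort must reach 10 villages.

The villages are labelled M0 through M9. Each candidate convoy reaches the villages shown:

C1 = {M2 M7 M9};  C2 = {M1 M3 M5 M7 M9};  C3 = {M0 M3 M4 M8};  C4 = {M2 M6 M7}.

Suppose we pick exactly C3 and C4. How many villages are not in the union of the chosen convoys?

Union of C3, C4 = {M0, M2, M3, M4, M6, M7, M8}.
Not covered: M1, M5, M9 — 3 villages.

3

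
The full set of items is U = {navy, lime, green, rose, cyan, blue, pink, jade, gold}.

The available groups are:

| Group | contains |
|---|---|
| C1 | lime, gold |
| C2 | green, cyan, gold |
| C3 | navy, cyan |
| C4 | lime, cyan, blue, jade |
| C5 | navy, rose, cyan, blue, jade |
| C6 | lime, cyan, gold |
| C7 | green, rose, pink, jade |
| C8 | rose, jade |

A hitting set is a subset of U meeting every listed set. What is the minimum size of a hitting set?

3

Take H = {rose, cyan, gold}. Each listed group contains at least one of these, so H is a hitting set of size 3.
The groups C1, C3, C8 are pairwise disjoint, so any hitting set needs a separate item for each — at least 3. Hence 3 is optimal.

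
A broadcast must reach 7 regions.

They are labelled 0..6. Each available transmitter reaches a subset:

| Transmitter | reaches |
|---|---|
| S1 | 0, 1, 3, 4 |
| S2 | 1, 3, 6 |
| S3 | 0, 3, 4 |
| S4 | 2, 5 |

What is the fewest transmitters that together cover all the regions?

S1 and S2 and S4 together: S1 ∪ S2 ∪ S4 = {0, 1, 2, 3, 4, 5, 6} — every region is covered.
Only S4 contains 2, so S4 is forced; the remaining 5 regions need at least 2 more transmitters (each remaining transmitter adds at most 4) — so at least 3 transmitters are needed, and 3 is optimal.

3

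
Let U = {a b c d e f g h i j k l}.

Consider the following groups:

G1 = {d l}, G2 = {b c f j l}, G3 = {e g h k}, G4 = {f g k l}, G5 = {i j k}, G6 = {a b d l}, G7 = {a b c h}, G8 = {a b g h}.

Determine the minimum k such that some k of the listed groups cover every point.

Take {G2, G3, G5, G6}. Their union is {a, b, c, d, e, f, g, h, i, j, k, l}, which is all 12 points.
Only G5 contains i, so G5 is forced; the remaining 9 points need at least 3 more groups (each remaining group adds at most 4) — so at least 4 groups are needed, and 4 is optimal.

4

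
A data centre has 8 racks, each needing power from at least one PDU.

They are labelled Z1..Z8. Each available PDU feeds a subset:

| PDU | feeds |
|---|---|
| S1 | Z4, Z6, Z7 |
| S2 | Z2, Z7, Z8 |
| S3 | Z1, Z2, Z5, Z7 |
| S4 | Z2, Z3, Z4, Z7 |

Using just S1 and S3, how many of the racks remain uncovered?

Union of S1, S3 = {Z1, Z2, Z4, Z5, Z6, Z7}.
Not covered: Z3, Z8 — 2 racks.

2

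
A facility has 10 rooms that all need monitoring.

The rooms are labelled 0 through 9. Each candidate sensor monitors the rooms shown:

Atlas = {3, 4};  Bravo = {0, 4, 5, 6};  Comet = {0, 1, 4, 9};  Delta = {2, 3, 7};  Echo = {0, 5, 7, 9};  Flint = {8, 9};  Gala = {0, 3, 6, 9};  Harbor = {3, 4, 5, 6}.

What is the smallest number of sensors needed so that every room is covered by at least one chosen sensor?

4

Take {Bravo, Comet, Delta, Flint}. Their union is {0, 1, 2, 3, 4, 5, 6, 7, 8, 9}, which is all 10 rooms.
No 3 of the 8 sensors cover everything (all 56 combinations miss at least one room), so 4 is optimal.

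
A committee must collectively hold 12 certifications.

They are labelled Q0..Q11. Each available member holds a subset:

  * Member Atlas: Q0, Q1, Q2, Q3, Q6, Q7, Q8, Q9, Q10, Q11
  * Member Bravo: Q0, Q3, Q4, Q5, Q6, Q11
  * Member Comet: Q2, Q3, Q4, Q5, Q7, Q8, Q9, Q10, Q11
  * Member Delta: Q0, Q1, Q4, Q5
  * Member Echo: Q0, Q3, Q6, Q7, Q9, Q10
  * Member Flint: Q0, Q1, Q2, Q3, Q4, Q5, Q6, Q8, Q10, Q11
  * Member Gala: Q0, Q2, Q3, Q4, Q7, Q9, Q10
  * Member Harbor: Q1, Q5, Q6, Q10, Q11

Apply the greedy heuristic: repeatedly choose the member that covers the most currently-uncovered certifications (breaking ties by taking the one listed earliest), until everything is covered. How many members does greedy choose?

2

Greedy: pick Atlas (covers 10 new) → pick Bravo (covers 2 new). Total picks: 2.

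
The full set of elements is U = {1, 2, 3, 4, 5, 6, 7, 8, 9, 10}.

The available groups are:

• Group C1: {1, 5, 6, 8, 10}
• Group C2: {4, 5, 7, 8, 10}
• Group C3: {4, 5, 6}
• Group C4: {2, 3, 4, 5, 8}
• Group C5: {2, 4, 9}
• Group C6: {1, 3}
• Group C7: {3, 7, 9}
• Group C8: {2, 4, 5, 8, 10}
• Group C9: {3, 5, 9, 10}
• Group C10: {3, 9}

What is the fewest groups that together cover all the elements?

3

C1, C4, and C7 cover everything between them: the union {1, 2, 3, 4, 5, 6, 7, 8, 9, 10} is all of U.
No 2 of the 10 groups cover everything (all 45 combinations miss at least one element), so 3 is optimal.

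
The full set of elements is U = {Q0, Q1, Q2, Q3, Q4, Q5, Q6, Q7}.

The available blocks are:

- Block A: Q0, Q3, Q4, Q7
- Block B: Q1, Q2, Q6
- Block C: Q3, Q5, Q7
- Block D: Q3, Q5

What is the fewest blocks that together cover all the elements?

Take {A, B, D}. Their union is {Q0, Q1, Q2, Q3, Q4, Q5, Q6, Q7}, which is all 8 elements.
Only A contains Q0, so A is forced; the remaining 4 elements need at least 2 more blocks (each remaining block adds at most 3) — so at least 3 blocks are needed, and 3 is optimal.

3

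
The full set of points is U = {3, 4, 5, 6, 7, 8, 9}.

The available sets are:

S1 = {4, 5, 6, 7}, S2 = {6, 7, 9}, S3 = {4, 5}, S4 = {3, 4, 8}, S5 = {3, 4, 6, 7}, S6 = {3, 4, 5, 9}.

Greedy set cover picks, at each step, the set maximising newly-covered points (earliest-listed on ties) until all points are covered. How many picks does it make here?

Greedy: pick S1 (covers 4 new) → pick S4 (covers 2 new) → pick S2 (covers 1 new). Total picks: 3.

3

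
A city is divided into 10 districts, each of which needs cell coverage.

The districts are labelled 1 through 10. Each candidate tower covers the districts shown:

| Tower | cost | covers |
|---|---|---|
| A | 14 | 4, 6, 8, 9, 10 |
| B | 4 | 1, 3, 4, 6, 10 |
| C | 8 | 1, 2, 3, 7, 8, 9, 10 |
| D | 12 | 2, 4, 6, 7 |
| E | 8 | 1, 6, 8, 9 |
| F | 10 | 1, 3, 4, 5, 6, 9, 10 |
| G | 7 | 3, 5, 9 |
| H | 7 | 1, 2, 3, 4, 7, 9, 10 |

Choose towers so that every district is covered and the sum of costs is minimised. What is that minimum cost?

18

C, F together cover every district (C ∪ F = {1, 2, 3, 4, 5, 6, 7, 8, 9, 10}); total cost 8 + 10 = 18.
The greedy pick B, C, G costs 19; no covering selection beats 18.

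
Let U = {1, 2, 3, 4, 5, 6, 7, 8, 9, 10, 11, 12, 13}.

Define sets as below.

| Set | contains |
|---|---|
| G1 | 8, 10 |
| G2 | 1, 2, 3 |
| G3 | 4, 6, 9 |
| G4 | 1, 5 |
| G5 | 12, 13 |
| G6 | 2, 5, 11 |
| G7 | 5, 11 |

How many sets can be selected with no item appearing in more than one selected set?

G1, G2, G3, G5, G7 are pairwise disjoint (G1={8,10}; G2={1,2,3}; G3={4,6,9}; G5={12,13}; G7={5,11}).
Every remaining set overlaps one of these, and no 6 of the listed sets are pairwise disjoint, so 5 is the maximum.

5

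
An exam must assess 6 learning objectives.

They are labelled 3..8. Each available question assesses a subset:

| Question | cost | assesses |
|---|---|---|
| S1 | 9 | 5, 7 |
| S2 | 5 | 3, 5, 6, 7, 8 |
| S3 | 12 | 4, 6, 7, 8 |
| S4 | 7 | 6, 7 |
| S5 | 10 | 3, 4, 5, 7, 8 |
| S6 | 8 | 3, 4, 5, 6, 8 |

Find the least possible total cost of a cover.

S2, S6 together cover every objective (S2 ∪ S6 = {3, 4, 5, 6, 7, 8}); total cost 5 + 8 = 13.
No covering selection has total cost below 13.

13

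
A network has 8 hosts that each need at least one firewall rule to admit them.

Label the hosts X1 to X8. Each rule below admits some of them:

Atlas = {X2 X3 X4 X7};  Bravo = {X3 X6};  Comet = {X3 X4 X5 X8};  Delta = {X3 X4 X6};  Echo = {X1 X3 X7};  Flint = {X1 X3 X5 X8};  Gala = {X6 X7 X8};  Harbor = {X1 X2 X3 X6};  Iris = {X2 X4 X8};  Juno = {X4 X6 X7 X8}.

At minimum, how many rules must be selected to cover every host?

Take {Flint, Harbor, Juno}. Their union is {X1, X2, X3, X4, X5, X6, X7, X8}, which is all 8 hosts.
No 2 of the 10 rules cover everything (all 45 combinations miss at least one host), so 3 is optimal.

3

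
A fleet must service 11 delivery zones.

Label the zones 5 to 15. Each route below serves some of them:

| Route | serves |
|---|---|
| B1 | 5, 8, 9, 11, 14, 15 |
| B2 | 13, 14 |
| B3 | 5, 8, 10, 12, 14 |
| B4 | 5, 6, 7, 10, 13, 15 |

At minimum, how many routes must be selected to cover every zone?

3

Take {B1, B3, B4}. Their union is {5, 6, 7, 8, 9, 10, 11, 12, 13, 14, 15}, which is all 11 zones.
Only B4 contains 6, so B4 is forced; the remaining 5 zones need at least 2 more routes (each remaining route adds at most 4) — so at least 3 routes are needed, and 3 is optimal.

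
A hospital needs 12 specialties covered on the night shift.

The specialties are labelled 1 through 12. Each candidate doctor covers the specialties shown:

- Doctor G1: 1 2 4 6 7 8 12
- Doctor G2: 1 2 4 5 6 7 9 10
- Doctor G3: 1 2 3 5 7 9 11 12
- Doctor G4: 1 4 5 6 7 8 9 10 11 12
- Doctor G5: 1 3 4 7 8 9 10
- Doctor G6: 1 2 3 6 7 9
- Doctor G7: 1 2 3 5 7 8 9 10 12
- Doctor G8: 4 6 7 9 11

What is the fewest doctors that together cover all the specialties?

2

Take {G4, G7}. Their union is {1, 2, 3, 4, 5, 6, 7, 8, 9, 10, 11, 12}, which is all 12 specialties.
No single doctor has all 12 specialties (the largest, G4, has 10), so 2 is optimal.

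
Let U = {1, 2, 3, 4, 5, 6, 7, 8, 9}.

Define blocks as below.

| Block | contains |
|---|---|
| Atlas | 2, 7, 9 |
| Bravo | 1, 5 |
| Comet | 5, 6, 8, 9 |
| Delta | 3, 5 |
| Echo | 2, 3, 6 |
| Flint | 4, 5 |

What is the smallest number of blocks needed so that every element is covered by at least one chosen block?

5

Atlas, Bravo, Comet, Delta, and Flint cover everything between them: the union {1, 2, 3, 4, 5, 6, 7, 8, 9} is all of U.
No 4 of the 6 blocks cover everything (all 15 combinations miss at least one element), so 5 is optimal.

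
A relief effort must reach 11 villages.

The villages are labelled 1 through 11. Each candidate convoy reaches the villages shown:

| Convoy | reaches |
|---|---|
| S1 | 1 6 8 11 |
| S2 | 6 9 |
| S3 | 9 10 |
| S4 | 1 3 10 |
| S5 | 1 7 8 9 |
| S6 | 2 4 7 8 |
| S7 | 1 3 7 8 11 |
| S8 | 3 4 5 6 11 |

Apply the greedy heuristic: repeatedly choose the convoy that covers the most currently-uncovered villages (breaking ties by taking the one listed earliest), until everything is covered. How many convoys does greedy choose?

Greedy: pick S7 (covers 5 new) → pick S8 (covers 3 new) → pick S3 (covers 2 new) → pick S6 (covers 1 new). Total picks: 4.

4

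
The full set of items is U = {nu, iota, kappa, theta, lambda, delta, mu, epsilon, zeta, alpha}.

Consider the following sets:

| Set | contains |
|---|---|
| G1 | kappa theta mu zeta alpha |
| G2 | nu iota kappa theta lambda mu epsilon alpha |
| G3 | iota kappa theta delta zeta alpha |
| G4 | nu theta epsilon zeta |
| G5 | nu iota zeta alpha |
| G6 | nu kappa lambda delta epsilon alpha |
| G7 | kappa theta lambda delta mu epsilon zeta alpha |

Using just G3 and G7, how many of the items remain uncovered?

1

Union of G3, G7 = {iota, kappa, theta, lambda, delta, mu, epsilon, zeta, alpha}.
Not covered: nu — 1 item.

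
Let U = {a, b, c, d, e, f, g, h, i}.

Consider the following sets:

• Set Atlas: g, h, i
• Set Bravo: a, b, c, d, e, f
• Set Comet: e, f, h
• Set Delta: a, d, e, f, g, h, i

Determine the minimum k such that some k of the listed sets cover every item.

Atlas and Bravo together: Atlas ∪ Bravo = {a, b, c, d, e, f, g, h, i} — every item is covered.
No single set has all 9 items (the largest, Delta, has 7), so 2 is optimal.

2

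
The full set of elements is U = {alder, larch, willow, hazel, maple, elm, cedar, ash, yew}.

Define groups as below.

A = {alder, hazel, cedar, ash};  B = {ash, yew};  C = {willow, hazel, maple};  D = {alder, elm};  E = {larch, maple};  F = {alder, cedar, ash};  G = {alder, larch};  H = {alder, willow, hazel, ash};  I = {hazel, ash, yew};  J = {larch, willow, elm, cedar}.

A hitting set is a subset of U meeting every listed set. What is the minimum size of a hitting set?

4

Take T = {alder, larch, willow, ash}. Each listed group contains at least one of these, so T is a hitting set of size 4.
No choice of 3 elements meets every group, so 4 is the minimum.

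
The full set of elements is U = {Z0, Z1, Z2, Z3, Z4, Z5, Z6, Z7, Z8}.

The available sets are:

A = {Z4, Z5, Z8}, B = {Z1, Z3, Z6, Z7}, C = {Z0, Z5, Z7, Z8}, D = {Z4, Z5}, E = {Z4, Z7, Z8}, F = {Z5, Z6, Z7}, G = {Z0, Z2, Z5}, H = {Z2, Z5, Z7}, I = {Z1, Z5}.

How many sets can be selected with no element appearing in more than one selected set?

2

A, B are pairwise disjoint (A={Z4,Z5,Z8}; B={Z1,Z3,Z6,Z7}).
Every remaining set overlaps one of these, and no 3 of the listed sets are pairwise disjoint, so 2 is the maximum.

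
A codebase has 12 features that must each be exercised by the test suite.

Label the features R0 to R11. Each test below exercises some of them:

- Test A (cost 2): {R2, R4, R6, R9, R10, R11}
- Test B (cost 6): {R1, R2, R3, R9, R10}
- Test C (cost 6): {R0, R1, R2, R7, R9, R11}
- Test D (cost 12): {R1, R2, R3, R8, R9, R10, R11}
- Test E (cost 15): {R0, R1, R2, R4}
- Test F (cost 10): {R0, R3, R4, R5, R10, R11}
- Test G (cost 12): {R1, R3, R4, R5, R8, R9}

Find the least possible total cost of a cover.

20

A, C, G together cover every feature (A ∪ C ∪ G = {R0, R1, R2, R3, R4, R5, R6, R7, R8, R9, R10, R11}); total cost 2 + 6 + 12 = 20.
No covering selection has total cost below 20.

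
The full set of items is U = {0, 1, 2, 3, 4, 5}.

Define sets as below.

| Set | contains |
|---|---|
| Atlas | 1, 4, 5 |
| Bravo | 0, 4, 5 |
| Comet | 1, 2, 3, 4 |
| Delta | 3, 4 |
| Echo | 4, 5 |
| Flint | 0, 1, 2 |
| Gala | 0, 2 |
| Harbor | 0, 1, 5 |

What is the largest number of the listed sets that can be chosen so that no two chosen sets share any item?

Echo, Flint are pairwise disjoint (Echo={4,5}; Flint={0,1,2}).
Every remaining set overlaps one of these, and no 3 of the listed sets are pairwise disjoint, so 2 is the maximum.

2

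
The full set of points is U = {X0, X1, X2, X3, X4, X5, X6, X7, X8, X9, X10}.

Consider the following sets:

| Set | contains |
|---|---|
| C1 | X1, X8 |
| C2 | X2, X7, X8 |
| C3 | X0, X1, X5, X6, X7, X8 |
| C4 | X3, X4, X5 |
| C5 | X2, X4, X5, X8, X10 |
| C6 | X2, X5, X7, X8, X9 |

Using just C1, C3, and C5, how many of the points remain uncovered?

Union of C1, C3, C5 = {X0, X1, X2, X4, X5, X6, X7, X8, X10}.
Not covered: X3, X9 — 2 points.

2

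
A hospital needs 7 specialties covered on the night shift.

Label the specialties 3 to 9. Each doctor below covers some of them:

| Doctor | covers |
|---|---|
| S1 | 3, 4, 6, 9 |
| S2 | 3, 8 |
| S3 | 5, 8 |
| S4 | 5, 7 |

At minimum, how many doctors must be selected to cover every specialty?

S1 and S3 and S4 together: S1 ∪ S3 ∪ S4 = {3, 4, 5, 6, 7, 8, 9} — every specialty is covered.
Only S1 contains 4, so S1 is forced; the remaining 3 specialties need at least 2 more doctors (each remaining doctor adds at most 2) — so at least 3 doctors are needed, and 3 is optimal.

3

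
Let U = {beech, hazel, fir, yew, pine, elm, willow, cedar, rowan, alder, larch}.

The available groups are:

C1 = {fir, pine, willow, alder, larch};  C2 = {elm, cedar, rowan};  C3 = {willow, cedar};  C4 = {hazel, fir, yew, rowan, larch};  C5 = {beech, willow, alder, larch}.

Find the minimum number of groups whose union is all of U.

4

C1 and C2 and C4 and C5 together: C1 ∪ C2 ∪ C4 ∪ C5 = {beech, hazel, fir, yew, pine, elm, willow, cedar, rowan, alder, larch} — every element is covered.
No 3 of the 5 groups cover everything (all 10 combinations miss at least one element), so 4 is optimal.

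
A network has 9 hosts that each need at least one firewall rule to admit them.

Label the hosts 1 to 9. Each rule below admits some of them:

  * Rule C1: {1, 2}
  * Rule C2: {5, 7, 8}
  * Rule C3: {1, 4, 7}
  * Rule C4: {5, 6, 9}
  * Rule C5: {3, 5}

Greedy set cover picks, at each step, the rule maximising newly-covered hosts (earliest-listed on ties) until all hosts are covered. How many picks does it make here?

5

Greedy: pick C2 (covers 3 new) → pick C1 (covers 2 new) → pick C4 (covers 2 new) → pick C3 (covers 1 new) → pick C5 (covers 1 new). Total picks: 5.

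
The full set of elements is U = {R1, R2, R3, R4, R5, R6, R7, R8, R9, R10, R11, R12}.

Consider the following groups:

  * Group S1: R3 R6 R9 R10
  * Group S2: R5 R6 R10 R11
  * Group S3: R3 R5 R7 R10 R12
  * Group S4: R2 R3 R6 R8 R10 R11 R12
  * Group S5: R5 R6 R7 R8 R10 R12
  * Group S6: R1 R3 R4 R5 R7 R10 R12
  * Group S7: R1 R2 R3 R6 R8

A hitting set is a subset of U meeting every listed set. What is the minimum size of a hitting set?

2

The 2 elements {R3, R10} hit every group.
No single element lies in every group, so at least 2 are needed and 2 is optimal.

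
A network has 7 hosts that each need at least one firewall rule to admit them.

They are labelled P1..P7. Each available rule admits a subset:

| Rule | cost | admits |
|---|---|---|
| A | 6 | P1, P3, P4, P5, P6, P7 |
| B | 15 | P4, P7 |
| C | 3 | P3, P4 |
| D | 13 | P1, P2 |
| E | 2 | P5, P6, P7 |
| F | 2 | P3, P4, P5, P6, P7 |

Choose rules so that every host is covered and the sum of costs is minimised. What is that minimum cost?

D, F together cover every host (D ∪ F = {P1, P2, P3, P4, P5, P6, P7}); total cost 13 + 2 = 15.
The greedy pick F, A, D costs 21; no covering selection beats 15.

15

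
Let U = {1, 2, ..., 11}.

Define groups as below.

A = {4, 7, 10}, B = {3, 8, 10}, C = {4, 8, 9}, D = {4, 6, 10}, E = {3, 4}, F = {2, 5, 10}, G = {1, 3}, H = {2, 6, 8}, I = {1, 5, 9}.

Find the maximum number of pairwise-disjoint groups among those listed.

3

E, H, I are pairwise disjoint (E={3,4}; H={2,6,8}; I={1,5,9}).
Every remaining group overlaps one of these, and no 4 of the listed groups are pairwise disjoint, so 3 is the maximum.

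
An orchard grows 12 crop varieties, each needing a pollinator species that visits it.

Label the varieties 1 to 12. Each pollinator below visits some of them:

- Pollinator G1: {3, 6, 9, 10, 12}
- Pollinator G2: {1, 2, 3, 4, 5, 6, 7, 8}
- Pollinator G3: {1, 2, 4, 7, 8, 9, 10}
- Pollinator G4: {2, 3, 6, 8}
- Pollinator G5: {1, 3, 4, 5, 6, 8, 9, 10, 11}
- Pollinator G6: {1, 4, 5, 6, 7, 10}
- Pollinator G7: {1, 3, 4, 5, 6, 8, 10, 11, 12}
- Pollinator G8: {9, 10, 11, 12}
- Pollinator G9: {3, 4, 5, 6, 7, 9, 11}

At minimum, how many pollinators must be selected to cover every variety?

G3 and G7 together: G3 ∪ G7 = {1, 2, 3, 4, 5, 6, 7, 8, 9, 10, 11, 12} — every variety is covered.
No single pollinator has all 12 varieties (the largest, G5, has 9), so 2 is optimal.

2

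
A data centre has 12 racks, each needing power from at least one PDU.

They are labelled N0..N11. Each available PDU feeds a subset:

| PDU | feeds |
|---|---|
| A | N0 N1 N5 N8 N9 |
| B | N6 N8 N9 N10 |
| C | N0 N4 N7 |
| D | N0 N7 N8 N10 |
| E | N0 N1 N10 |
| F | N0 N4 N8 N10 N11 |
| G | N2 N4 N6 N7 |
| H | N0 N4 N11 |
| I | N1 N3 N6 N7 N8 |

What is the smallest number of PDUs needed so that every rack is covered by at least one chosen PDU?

A and F and G and I together: A ∪ F ∪ G ∪ I = {N0, N1, N2, N3, N4, N5, N6, N7, N8, N9, N10, N11} — every rack is covered.
No 3 of the 9 PDUs cover everything (all 84 combinations miss at least one rack), so 4 is optimal.

4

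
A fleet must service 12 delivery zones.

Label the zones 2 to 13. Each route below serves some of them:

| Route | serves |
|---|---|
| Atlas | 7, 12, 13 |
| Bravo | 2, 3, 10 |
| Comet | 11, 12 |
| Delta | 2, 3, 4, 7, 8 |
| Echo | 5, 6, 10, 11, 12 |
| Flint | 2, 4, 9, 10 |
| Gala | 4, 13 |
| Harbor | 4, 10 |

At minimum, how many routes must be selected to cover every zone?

4

Take {Atlas, Delta, Echo, Flint}. Their union is {2, 3, 4, 5, 6, 7, 8, 9, 10, 11, 12, 13}, which is all 12 zones.
No 3 of the 8 routes cover everything (all 56 combinations miss at least one zone), so 4 is optimal.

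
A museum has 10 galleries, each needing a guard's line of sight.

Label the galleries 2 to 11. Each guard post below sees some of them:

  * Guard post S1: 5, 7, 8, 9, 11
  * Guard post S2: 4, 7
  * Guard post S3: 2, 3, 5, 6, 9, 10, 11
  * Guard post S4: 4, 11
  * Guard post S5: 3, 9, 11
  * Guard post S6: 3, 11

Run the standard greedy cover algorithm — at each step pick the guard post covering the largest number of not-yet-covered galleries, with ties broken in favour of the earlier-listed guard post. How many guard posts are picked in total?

3

Greedy: pick S3 (covers 7 new) → pick S1 (covers 2 new) → pick S2 (covers 1 new). Total picks: 3.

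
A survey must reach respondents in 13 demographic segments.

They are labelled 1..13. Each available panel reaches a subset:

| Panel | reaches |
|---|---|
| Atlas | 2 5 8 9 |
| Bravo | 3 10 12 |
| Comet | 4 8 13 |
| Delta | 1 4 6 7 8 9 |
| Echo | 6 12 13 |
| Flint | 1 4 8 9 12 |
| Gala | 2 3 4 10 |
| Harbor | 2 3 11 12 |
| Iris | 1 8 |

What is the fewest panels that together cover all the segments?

5

Take {Atlas, Bravo, Delta, Echo, Harbor}. Their union is {1, 2, 3, 4, 5, 6, 7, 8, 9, 10, 11, 12, 13}, which is all 13 segments.
No 4 of the 9 panels cover everything (all 126 combinations miss at least one segment), so 5 is optimal.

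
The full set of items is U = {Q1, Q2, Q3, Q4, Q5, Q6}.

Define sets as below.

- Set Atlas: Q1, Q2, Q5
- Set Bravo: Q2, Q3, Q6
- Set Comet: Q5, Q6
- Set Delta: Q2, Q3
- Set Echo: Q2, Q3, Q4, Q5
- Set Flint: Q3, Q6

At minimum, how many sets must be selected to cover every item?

3

Take {Atlas, Bravo, Echo}. Their union is {Q1, Q2, Q3, Q4, Q5, Q6}, which is all 6 items.
Only Atlas contains Q1, so Atlas is forced; the remaining 3 items need at least 2 more sets (each remaining set adds at most 2) — so at least 3 sets are needed, and 3 is optimal.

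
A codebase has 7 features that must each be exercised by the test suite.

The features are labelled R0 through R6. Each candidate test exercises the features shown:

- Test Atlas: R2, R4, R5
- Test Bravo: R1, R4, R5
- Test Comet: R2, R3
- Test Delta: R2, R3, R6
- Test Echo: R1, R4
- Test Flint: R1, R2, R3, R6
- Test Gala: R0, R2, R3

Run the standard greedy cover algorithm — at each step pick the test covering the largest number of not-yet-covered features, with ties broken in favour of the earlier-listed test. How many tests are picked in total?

3

Greedy: pick Flint (covers 4 new) → pick Atlas (covers 2 new) → pick Gala (covers 1 new). Total picks: 3.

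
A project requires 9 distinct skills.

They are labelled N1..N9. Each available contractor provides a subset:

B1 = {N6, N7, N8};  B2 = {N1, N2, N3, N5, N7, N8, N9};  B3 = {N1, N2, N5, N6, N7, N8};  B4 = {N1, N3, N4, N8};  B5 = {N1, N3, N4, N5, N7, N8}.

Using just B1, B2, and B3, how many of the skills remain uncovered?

1

Union of B1, B2, B3 = {N1, N2, N3, N5, N6, N7, N8, N9}.
Not covered: N4 — 1 skill.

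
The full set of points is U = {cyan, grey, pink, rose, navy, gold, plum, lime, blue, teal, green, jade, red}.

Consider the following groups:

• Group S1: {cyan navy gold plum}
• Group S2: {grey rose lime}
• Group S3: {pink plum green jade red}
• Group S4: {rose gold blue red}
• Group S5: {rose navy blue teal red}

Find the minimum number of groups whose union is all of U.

4

S1, S2, S3, and S5 cover everything between them: the union {cyan, grey, pink, rose, navy, gold, plum, lime, blue, teal, green, jade, red} is all of U.
Only S1 contains cyan, so S1 is forced; the remaining 9 points need at least 3 more groups (each remaining group adds at most 4) — so at least 4 groups are needed, and 4 is optimal.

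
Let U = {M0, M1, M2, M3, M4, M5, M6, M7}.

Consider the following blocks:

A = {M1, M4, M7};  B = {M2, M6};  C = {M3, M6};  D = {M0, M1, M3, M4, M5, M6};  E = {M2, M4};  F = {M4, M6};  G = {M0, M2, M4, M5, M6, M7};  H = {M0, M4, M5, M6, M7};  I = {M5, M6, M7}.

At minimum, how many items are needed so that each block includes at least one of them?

2

Take T = {M4, M6}. Each listed block contains at least one of these, so T is a hitting set of size 2.
The blocks A, C are pairwise disjoint, so any hitting set needs a separate item for each — at least 2. Hence 2 is optimal.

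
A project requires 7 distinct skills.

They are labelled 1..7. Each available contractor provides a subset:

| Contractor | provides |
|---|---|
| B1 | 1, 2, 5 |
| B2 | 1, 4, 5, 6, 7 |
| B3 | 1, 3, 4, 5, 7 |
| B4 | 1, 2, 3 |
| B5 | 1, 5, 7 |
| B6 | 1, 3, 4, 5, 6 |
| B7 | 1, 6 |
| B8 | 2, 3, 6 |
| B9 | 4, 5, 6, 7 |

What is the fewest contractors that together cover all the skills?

2

Take {B4, B9}. Their union is {1, 2, 3, 4, 5, 6, 7}, which is all 7 skills.
No single contractor has all 7 skills (the largest, B2, has 5), so 2 is optimal.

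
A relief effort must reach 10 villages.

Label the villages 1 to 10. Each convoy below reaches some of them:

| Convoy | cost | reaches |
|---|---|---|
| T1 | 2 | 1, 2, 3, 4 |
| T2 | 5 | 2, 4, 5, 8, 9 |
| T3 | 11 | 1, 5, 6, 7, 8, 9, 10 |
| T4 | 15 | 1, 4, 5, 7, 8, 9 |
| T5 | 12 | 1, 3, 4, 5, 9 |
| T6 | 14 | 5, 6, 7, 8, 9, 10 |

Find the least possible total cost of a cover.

T1, T3 together cover every village (T1 ∪ T3 = {1, 2, 3, 4, 5, 6, 7, 8, 9, 10}); total cost 2 + 11 = 13.
The greedy pick T1, T2, T3 costs 18; no covering selection beats 13.

13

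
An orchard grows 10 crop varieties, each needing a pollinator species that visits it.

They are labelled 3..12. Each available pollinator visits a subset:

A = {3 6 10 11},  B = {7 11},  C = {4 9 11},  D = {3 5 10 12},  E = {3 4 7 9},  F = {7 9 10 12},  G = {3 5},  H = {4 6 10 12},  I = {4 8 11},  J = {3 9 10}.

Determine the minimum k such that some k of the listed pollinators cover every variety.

4

Take {D, E, H, I}. Their union is {3, 4, 5, 6, 7, 8, 9, 10, 11, 12}, which is all 10 varieties.
No 3 of the 10 pollinators cover everything (all 120 combinations miss at least one variety), so 4 is optimal.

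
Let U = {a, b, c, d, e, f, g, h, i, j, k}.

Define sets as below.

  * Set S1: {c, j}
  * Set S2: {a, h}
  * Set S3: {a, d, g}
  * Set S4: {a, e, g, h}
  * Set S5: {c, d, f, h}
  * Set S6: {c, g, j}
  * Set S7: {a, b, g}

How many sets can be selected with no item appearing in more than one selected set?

2

S1, S2 are pairwise disjoint (S1={c,j}; S2={a,h}).
Every remaining set overlaps one of these, and no 3 of the listed sets are pairwise disjoint, so 2 is the maximum.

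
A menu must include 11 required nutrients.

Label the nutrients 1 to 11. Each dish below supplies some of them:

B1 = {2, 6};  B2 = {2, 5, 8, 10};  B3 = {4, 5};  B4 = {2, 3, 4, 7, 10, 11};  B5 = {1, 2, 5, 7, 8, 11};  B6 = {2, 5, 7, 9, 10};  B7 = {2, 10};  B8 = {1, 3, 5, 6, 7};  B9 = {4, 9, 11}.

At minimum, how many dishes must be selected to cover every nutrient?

3

Take {B2, B8, B9}. Their union is {1, 2, 3, 4, 5, 6, 7, 8, 9, 10, 11}, which is all 11 nutrients.
No 2 of the 9 dishes cover everything (all 36 combinations miss at least one nutrient), so 3 is optimal.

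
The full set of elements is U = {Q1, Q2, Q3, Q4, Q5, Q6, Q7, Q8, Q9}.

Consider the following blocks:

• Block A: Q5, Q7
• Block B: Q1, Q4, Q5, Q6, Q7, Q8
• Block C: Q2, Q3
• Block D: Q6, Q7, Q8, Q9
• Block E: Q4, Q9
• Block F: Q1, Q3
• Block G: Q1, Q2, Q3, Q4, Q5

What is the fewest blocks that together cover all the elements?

2

D and G together: D ∪ G = {Q1, Q2, Q3, Q4, Q5, Q6, Q7, Q8, Q9} — every element is covered.
No single block has all 9 elements (the largest, B, has 6), so 2 is optimal.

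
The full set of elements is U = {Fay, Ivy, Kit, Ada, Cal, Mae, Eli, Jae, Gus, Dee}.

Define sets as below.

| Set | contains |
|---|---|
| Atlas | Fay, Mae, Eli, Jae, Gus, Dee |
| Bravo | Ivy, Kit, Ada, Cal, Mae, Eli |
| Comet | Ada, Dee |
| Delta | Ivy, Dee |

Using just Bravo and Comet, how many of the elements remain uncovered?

Union of Bravo, Comet = {Ivy, Kit, Ada, Cal, Mae, Eli, Dee}.
Not covered: Fay, Jae, Gus — 3 elements.

3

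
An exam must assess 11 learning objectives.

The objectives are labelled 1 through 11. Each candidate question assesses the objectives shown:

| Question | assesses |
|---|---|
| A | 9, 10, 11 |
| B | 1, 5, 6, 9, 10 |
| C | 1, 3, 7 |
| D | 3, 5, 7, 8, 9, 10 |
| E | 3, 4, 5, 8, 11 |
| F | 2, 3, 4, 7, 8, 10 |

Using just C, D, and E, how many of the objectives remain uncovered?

2

Union of C, D, E = {1, 3, 4, 5, 7, 8, 9, 10, 11}.
Not covered: 2, 6 — 2 objectives.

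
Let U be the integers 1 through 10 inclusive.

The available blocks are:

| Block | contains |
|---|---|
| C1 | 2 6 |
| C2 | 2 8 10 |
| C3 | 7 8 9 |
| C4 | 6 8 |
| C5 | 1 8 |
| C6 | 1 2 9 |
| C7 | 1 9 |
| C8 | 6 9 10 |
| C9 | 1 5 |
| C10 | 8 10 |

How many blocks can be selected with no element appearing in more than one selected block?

C1, C3, C9 are pairwise disjoint (C1={2,6}; C3={7,8,9}; C9={1,5}).
Every remaining block overlaps one of these, and no 4 of the listed blocks are pairwise disjoint, so 3 is the maximum.

3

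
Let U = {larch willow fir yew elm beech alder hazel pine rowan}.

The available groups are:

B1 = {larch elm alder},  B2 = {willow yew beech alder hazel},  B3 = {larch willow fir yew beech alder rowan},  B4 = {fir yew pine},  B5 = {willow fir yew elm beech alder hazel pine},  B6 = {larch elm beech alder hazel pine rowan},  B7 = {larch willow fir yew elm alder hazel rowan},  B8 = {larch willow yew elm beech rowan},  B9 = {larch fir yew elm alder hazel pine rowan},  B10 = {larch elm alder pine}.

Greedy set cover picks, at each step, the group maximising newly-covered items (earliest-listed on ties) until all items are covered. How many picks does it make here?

Greedy: pick B5 (covers 8 new) → pick B3 (covers 2 new). Total picks: 2.

2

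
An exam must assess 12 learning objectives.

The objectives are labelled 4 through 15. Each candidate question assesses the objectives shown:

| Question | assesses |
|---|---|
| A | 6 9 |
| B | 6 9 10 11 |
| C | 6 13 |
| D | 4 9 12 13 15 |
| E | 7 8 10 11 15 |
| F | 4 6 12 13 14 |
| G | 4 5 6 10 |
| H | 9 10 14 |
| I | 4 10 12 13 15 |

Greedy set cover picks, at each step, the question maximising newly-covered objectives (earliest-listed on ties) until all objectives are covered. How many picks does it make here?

4

Greedy: pick D (covers 5 new) → pick E (covers 4 new) → pick F (covers 2 new) → pick G (covers 1 new). Total picks: 4.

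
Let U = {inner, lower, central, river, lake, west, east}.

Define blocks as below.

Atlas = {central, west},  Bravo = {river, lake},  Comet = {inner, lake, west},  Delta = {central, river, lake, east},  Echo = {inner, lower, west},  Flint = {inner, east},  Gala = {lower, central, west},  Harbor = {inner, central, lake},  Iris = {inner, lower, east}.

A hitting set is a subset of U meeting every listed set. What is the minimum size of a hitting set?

3

Take H = {inner, river, west}. Each listed block contains at least one of these, so H is a hitting set of size 3.
The blocks Atlas, Bravo, Iris are pairwise disjoint, so any hitting set needs a separate element for each — at least 3. Hence 3 is optimal.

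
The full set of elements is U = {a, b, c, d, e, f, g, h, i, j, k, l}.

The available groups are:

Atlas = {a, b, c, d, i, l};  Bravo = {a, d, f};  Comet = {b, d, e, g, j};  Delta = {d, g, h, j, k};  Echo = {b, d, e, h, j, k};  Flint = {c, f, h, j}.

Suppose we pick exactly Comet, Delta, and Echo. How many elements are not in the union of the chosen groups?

5

Union of Comet, Delta, Echo = {b, d, e, g, h, j, k}.
Not covered: a, c, f, i, l — 5 elements.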